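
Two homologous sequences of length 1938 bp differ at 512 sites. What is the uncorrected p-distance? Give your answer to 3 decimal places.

p = 512/1938 = 0.264189… ≈ 0.264 (to 3 d.p.).

0.264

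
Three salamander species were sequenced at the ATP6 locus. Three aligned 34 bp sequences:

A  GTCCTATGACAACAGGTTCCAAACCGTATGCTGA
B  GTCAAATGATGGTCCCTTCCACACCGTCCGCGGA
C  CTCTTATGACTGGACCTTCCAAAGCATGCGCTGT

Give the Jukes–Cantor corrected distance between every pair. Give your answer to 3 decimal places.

A–B: 13/34 sites differ → p ≈ 0.382353, d = −0.75 ln(1 − 0.509804) = 0.534712 ≈ 0.535.
A–C: 12/34 sites differ → p ≈ 0.352941, d = −0.75 ln(1 − 0.470588) = 0.476991 ≈ 0.477.
B–C: 13/34 sites differ → p ≈ 0.382353, d = −0.75 ln(1 − 0.509804) = 0.534712 ≈ 0.535.

d(A,B) = 0.535, d(A,C) = 0.477, d(B,C) = 0.535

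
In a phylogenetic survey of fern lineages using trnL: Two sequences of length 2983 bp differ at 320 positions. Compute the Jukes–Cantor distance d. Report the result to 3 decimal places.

0.116

p = 320/2983 ≈ 0.107275.
d = −(3/4) ln(1 − 4p/3) = −0.75 ln(1 − 0.143033) = −0.75 ln(0.856967)
  = −0.75 × (-0.154356) = 0.115767 substitutions/site.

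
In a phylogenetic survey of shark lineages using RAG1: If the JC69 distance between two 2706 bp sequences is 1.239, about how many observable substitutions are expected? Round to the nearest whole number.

1641

Invert JC69: p = (3/4)(1 − e^(−4d/3)) = 0.75 × (1 − e^(-1.652)) = 0.75 × (1 − 0.191666) = 0.606251.
Expected differing sites = pL ≈ 0.606251 × 2706 = 1640.515206 ≈ 1641.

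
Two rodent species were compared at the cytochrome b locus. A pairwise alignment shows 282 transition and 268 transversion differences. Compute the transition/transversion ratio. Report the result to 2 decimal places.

R = 282/268 = 1.052238… ≈ 1.05 (to 2 d.p.).

1.05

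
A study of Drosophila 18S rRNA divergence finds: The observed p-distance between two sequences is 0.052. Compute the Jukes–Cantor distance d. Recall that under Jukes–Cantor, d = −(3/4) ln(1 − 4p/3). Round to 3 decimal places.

0.054

d = −(3/4) ln(1 − 4p/3) = −0.75 ln(1 − 0.069333) = −0.75 ln(0.930667)
  = −0.75 × (-0.071854) = 0.053891 substitutions/site.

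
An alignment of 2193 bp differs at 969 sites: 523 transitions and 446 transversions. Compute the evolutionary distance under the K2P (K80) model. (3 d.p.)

P = 523/2193 ≈ 0.238486 and Q = 446/2193 ≈ 0.203374.
Under the Kimura two-parameter model, d = −½ ln(1 − 2P − Q) − ¼ ln(1 − 2Q).
1 − 2P − Q = 0.319654, giving −½ ln(0.319654) = 0.570258.
1 − 2Q = 0.593252, giving −¼ ln(0.593252) = 0.130534.
d = 0.570258 + 0.130534 = 0.700792.

0.701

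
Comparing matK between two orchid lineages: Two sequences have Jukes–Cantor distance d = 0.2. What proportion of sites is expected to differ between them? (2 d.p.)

0.18

p = (3/4)(1 − e^(−4d/3)) = 0.75 × (1 − e^(-0.266667)) = 0.75 × (1 − 0.765928) = 0.175554.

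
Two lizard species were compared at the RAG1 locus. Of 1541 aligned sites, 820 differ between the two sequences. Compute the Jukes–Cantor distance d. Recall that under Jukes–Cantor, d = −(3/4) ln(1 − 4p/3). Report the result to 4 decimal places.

p = 820/1541 ≈ 0.532122.
d = −(3/4) ln(1 − 4p/3) = −0.75 ln(1 − 0.709496) = −0.75 ln(0.290504)
  = −0.75 × (-1.236138) = 0.927104 substitutions/site.

0.9271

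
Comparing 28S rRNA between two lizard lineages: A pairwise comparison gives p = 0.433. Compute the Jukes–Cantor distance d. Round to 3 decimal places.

0.646

d = −(3/4) ln(1 − 4p/3) = −0.75 ln(1 − 0.577333) = −0.75 ln(0.422667)
  = −0.75 × (-0.861171) = 0.645878 substitutions/site.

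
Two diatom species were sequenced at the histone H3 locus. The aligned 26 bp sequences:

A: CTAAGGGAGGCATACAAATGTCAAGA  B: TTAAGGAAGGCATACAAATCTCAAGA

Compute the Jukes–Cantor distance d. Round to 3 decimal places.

0.125

The sequences differ at 3 of 26 sites (1, 7, 20), so p = 3/26 ≈ 0.115385.
d = −(3/4) ln(1 − 4p/3) = −0.75 ln(1 − 0.153847) = −0.75 ln(0.846153)
  = −0.75 × (-0.167055) = 0.125291 substitutions/site.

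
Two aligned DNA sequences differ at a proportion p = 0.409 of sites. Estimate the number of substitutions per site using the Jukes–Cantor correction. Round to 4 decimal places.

0.5911

d = −(3/4) ln(1 − 4p/3) = −0.75 ln(1 − 0.545333) = −0.75 ln(0.454667)
  = −0.75 × (-0.788190) = 0.591143 substitutions/site.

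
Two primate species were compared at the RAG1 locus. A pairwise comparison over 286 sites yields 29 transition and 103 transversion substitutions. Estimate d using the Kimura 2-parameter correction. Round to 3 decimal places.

P = 29/286 ≈ 0.101399 and Q = 103/286 ≈ 0.36014.
Under the Kimura two-parameter model, d = −½ ln(1 − 2P − Q) − ¼ ln(1 − 2Q).
1 − 2P − Q = 0.437062, giving −½ ln(0.437062) = 0.413840.
1 − 2Q = 0.27972, giving −¼ ln(0.27972) = 0.318492.
d = 0.413840 + 0.318492 = 0.732332.

0.732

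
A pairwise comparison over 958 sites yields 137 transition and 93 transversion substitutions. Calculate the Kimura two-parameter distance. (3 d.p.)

P = 137/958 ≈ 0.143006 and Q = 93/958 ≈ 0.097077.
Under the Kimura two-parameter model, d = −½ ln(1 − 2P − Q) − ¼ ln(1 − 2Q).
1 − 2P − Q = 0.616911, giving −½ ln(0.616911) = 0.241515.
1 − 2Q = 0.805846, giving −¼ ln(0.805846) = 0.053966.
d = 0.241515 + 0.053966 = 0.295481.

0.295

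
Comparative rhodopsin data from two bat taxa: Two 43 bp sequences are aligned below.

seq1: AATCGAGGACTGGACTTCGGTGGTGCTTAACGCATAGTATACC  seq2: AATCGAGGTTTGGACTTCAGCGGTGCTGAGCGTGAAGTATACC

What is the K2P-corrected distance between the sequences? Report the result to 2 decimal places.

Of 43 sites, 6 differences are transitions and 3 are transversions, so P = 6/43 ≈ 0.139535 and Q = 3/43 ≈ 0.069767.
Under the Kimura two-parameter model, d = −½ ln(1 − 2P − Q) − ¼ ln(1 − 2Q).
1 − 2P − Q = 0.651163, giving −½ ln(0.651163) = 0.214498.
1 − 2Q = 0.860466, giving −¼ ln(0.860466) = 0.037570.
d = 0.214498 + 0.037570 = 0.252068.

0.25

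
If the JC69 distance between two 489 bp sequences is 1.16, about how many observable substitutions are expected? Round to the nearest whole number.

Invert JC69: p = (3/4)(1 − e^(−4d/3)) = 0.75 × (1 − e^(-1.546667)) = 0.75 × (1 − 0.212957) = 0.590282.
Expected differing sites = pL ≈ 0.590282 × 489 = 288.647898 ≈ 289.

289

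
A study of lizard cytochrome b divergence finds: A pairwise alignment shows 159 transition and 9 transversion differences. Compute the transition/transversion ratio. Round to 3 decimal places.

17.667

R = 159/9 = 17.666666… ≈ 17.667 (to 3 d.p.).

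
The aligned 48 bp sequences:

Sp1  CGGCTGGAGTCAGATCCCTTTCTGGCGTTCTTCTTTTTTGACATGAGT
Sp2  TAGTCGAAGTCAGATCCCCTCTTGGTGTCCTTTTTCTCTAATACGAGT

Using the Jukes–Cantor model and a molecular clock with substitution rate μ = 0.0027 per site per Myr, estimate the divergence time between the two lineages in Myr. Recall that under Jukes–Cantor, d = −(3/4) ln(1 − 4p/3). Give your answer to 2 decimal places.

The sequences differ at 16 of 48 sites, so p = 16/48 ≈ 0.333333.
d = −(3/4) ln(1 − 4p/3) = −0.75 ln(1 − 0.444444) = −0.75 ln(0.555556)
  = −0.75 × (-0.587786) = 0.440840 substitutions/site.
Under a molecular clock d = 2μt, so t = d/(2μ) = 0.440840 / (2 × 0.0027) = 81.64 Myr.

81.64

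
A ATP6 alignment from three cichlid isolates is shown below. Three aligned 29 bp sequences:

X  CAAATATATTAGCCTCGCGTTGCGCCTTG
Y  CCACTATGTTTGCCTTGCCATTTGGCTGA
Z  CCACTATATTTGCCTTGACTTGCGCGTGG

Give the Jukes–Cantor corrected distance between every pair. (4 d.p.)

d(X,Y) = 0.6018, d(X,Z) = 0.3439, d(Y,Z) = 0.3439

X–Y: 12/29 sites differ → p ≈ 0.413793, d = −0.75 ln(1 − 0.551724) = 0.601760 ≈ 0.6018.
X–Z: 8/29 sites differ → p ≈ 0.275862, d = −0.75 ln(1 − 0.367816) = 0.343931 ≈ 0.3439.
Y–Z: 8/29 sites differ → p ≈ 0.275862, d = −0.75 ln(1 − 0.367816) = 0.343931 ≈ 0.3439.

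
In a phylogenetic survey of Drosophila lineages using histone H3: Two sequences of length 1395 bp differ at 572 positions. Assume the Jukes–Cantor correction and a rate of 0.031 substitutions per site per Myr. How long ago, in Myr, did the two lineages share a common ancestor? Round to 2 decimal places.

p = 572/1395 ≈ 0.410036.
d = −(3/4) ln(1 − 4p/3) = −0.75 ln(1 − 0.546715) = −0.75 ln(0.453285)
  = −0.75 × (-0.791234) = 0.593426 substitutions/site.
Under a molecular clock d = 2μt, so t = d/(2μ) = 0.593426 / (2 × 0.031) = 9.57 Myr.

9.57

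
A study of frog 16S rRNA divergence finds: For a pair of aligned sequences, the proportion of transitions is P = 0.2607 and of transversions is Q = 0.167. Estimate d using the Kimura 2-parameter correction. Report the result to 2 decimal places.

0.68

Under the Kimura two-parameter model, d = −½ ln(1 − 2P − Q) − ¼ ln(1 − 2Q).
1 − 2P − Q = 0.3116, giving −½ ln(0.3116) = 0.583017.
1 − 2Q = 0.666, giving −¼ ln(0.666) = 0.101616.
d = 0.583017 + 0.101616 = 0.684633.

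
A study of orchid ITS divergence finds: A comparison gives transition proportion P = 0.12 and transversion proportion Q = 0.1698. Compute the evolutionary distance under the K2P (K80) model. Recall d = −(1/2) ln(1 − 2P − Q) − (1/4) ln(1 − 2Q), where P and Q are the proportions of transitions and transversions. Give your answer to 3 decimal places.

0.367

Under the Kimura two-parameter model, d = −½ ln(1 − 2P − Q) − ¼ ln(1 − 2Q).
1 − 2P − Q = 0.5902, giving −½ ln(0.5902) = 0.263647.
1 − 2Q = 0.6604, giving −¼ ln(0.6604) = 0.103727.
d = 0.263647 + 0.103727 = 0.367374.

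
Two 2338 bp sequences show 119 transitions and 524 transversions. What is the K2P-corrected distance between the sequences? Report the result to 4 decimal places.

0.3459

P = 119/2338 ≈ 0.050898 and Q = 524/2338 ≈ 0.224123.
Under the Kimura two-parameter model, d = −½ ln(1 − 2P − Q) − ¼ ln(1 − 2Q).
1 − 2P − Q = 0.674081, giving −½ ln(0.674081) = 0.197202.
1 − 2Q = 0.551754, giving −¼ ln(0.551754) = 0.148663.
d = 0.197202 + 0.148663 = 0.345865.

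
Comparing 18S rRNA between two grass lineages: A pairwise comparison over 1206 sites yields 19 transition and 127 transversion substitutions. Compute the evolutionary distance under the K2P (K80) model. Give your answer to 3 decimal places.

0.133

P = 19/1206 ≈ 0.015755 and Q = 127/1206 ≈ 0.105307.
Under the Kimura two-parameter model, d = −½ ln(1 − 2P − Q) − ¼ ln(1 − 2Q).
1 − 2P − Q = 0.863183, giving −½ ln(0.863183) = 0.073564.
1 − 2Q = 0.789386, giving −¼ ln(0.789386) = 0.059125.
d = 0.073564 + 0.059125 = 0.132689.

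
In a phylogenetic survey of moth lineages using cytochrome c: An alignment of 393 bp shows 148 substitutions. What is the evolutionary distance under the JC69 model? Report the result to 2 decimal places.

0.52

p = 148/393 ≈ 0.37659.
d = −(3/4) ln(1 − 4p/3) = −0.75 ln(1 − 0.50212) = −0.75 ln(0.49788)
  = −0.75 × (-0.697396) = 0.523047 substitutions/site.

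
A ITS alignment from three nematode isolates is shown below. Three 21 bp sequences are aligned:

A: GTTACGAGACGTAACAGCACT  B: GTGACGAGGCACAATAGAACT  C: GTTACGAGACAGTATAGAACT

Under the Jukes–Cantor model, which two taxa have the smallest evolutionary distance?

B and C

A–B: 6/21 differ, p = 0.286, d = 0.360.
A–C: 5/21 differ, p = 0.238, d = 0.286.
B–C: 4/21 differ, p = 0.190, d = 0.220.
The smallest distance is between B and C.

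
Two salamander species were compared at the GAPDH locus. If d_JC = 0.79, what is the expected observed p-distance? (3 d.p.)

p = (3/4)(1 − e^(−4d/3)) = 0.75 × (1 − e^(-1.053333)) = 0.75 × (1 − 0.348773) = 0.488420.

0.488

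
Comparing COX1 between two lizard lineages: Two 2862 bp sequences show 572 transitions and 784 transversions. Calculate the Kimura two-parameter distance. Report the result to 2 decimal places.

P = 572/2862 ≈ 0.19986 and Q = 784/2862 ≈ 0.273934.
Under the Kimura two-parameter model, d = −½ ln(1 − 2P − Q) − ¼ ln(1 − 2Q).
1 − 2P − Q = 0.326346, giving −½ ln(0.326346) = 0.559899.
1 − 2Q = 0.452132, giving −¼ ln(0.452132) = 0.198445.
d = 0.559899 + 0.198445 = 0.758344.

0.76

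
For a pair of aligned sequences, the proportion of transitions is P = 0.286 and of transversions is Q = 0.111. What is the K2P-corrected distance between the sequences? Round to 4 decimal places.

Under the Kimura two-parameter model, d = −½ ln(1 − 2P − Q) − ¼ ln(1 − 2Q).
1 − 2P − Q = 0.317, giving −½ ln(0.317) = 0.574427.
1 − 2Q = 0.778, giving −¼ ln(0.778) = 0.062757.
d = 0.574427 + 0.062757 = 0.637184.

0.6372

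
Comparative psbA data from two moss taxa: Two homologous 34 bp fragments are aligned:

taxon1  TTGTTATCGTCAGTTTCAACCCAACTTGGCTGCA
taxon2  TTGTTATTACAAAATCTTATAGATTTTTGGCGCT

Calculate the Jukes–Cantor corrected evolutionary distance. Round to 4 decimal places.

The sequences differ at 18 of 34 sites, so p = 18/34 ≈ 0.529412.
d = −(3/4) ln(1 − 4p/3) = −0.75 ln(1 − 0.705883) = −0.75 ln(0.294117)
  = −0.75 × (-1.223778) = 0.917834 substitutions/site.

0.9178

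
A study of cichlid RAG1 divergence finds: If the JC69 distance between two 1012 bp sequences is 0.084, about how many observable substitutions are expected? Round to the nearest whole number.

80

Invert JC69: p = (3/4)(1 − e^(−4d/3)) = 0.75 × (1 − e^(-0.112)) = 0.75 × (1 − 0.894044) = 0.079467.
Expected differing sites = pL ≈ 0.079467 × 1012 = 80.420604 ≈ 80.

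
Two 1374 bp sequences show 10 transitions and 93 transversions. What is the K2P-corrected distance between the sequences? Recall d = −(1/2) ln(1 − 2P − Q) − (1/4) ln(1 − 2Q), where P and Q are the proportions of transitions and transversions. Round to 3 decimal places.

P = 10/1374 ≈ 0.007278 and Q = 93/1374 ≈ 0.067686.
Under the Kimura two-parameter model, d = −½ ln(1 − 2P − Q) − ¼ ln(1 − 2Q).
1 − 2P − Q = 0.917758, giving −½ ln(0.917758) = 0.042911.
1 − 2Q = 0.864628, giving −¼ ln(0.864628) = 0.036364.
d = 0.042911 + 0.036364 = 0.079275.

0.079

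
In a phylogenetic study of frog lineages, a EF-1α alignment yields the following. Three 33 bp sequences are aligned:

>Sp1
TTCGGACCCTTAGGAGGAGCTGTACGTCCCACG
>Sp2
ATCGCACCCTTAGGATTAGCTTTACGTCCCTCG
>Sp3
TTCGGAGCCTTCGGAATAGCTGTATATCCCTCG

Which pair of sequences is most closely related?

Sp1–Sp2: 6/33 differ, p = 0.182, d = 0.208.
Sp1–Sp3: 7/33 differ, p = 0.212, d = 0.249.
Sp2–Sp3: 8/33 differ, p = 0.242, d = 0.293.
The smallest distance is between Sp1 and Sp2.

Sp1 and Sp2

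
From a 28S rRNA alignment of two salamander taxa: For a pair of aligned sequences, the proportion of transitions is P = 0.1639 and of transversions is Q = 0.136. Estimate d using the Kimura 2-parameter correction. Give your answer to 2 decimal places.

0.39

Under the Kimura two-parameter model, d = −½ ln(1 − 2P − Q) − ¼ ln(1 − 2Q).
1 − 2P − Q = 0.5362, giving −½ ln(0.5362) = 0.311624.
1 − 2Q = 0.728, giving −¼ ln(0.728) = 0.079364.
d = 0.311624 + 0.079364 = 0.390988.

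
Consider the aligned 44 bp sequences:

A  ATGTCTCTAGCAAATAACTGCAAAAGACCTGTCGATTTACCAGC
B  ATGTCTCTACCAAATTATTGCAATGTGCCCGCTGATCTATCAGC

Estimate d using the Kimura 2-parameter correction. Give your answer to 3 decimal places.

Of 44 sites, 8 differences are transitions and 4 are transversions, so P = 8/44 ≈ 0.181818 and Q = 4/44 ≈ 0.090909.
Under the Kimura two-parameter model, d = −½ ln(1 − 2P − Q) − ¼ ln(1 − 2Q).
1 − 2P − Q = 0.545455, giving −½ ln(0.545455) = 0.303067.
1 − 2Q = 0.818182, giving −¼ ln(0.818182) = 0.050168.
d = 0.303067 + 0.050168 = 0.353235.

0.353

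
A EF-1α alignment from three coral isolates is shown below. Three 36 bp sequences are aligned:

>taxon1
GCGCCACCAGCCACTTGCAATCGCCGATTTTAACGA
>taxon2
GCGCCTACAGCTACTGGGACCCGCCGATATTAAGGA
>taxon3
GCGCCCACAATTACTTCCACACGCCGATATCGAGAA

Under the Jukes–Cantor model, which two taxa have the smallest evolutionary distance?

taxon1 and taxon2

taxon1–taxon2: 9/36 differ, p = 0.250, d = 0.304.
taxon1–taxon3: 13/36 differ, p = 0.361, d = 0.493.
taxon2–taxon3: 10/36 differ, p = 0.278, d = 0.347.
The smallest distance is between taxon1 and taxon2.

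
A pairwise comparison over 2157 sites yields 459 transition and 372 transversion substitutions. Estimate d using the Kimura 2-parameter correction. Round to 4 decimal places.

0.5615

P = 459/2157 ≈ 0.212796 and Q = 372/2157 ≈ 0.172462.
Under the Kimura two-parameter model, d = −½ ln(1 − 2P − Q) − ¼ ln(1 − 2Q).
1 − 2P − Q = 0.401946, giving −½ ln(0.401946) = 0.455719.
1 − 2Q = 0.655076, giving −¼ ln(0.655076) = 0.105751.
d = 0.455719 + 0.105751 = 0.561470.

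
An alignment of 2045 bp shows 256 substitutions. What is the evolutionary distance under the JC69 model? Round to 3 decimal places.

0.137

p = 256/2045 ≈ 0.125183.
d = −(3/4) ln(1 − 4p/3) = −0.75 ln(1 − 0.166911) = −0.75 ln(0.833089)
  = −0.75 × (-0.182615) = 0.136961 substitutions/site.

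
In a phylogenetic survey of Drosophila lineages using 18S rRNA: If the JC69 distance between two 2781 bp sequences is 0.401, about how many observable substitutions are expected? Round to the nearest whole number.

Invert JC69: p = (3/4)(1 − e^(−4d/3)) = 0.75 × (1 − e^(-0.534667)) = 0.75 × (1 − 0.585864) = 0.310602.
Expected differing sites = pL ≈ 0.310602 × 2781 = 863.784162 ≈ 864.

864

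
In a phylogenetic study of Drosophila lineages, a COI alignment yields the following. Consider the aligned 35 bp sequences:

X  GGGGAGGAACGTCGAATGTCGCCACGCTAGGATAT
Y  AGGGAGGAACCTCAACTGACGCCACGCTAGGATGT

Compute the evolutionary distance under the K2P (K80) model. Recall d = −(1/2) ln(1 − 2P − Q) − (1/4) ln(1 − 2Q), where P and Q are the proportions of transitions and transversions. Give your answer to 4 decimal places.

Of 35 sites, 3 differences are transitions and 3 are transversions, so P = 3/35 ≈ 0.085714 and Q = 3/35 ≈ 0.085714.
Under the Kimura two-parameter model, d = −½ ln(1 − 2P − Q) − ¼ ln(1 − 2Q).
1 − 2P − Q = 0.742858, giving −½ ln(0.742858) = 0.148625.
1 − 2Q = 0.828572, giving −¼ ln(0.828572) = 0.047013.
d = 0.148625 + 0.047013 = 0.195638.

0.1956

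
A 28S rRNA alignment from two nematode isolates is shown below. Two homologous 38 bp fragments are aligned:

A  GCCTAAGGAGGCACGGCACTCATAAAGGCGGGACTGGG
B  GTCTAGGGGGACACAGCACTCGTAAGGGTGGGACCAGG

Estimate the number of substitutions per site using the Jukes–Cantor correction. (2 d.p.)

The sequences differ at 10 of 38 sites (2, 6, 9, 11, 15, 22, 26, 29, 35, 36), so p = 10/38 ≈ 0.263158.
d = −(3/4) ln(1 − 4p/3) = −0.75 ln(1 − 0.350877) = −0.75 ln(0.649123)
  = −0.75 × (-0.432133) = 0.324100 substitutions/site.

0.32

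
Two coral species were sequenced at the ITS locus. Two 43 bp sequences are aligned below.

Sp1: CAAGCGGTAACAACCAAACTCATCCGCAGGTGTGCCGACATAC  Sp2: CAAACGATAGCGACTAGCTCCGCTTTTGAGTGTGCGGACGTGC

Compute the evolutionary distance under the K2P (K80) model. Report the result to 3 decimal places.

Of 43 sites, 17 differences are transitions and 3 are transversions, so P = 17/43 ≈ 0.395349 and Q = 3/43 ≈ 0.069767.
Under the Kimura two-parameter model, d = −½ ln(1 − 2P − Q) − ¼ ln(1 − 2Q).
1 − 2P − Q = 0.139535, giving −½ ln(0.139535) = 0.984720.
1 − 2Q = 0.860466, giving −¼ ln(0.860466) = 0.037570.
d = 0.984720 + 0.037570 = 1.022290.

1.022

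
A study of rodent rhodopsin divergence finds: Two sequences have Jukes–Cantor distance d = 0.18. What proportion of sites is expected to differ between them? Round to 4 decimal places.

p = (3/4)(1 − e^(−4d/3)) = 0.75 × (1 − e^(-0.24)) = 0.75 × (1 − 0.786628) = 0.160029.

0.1600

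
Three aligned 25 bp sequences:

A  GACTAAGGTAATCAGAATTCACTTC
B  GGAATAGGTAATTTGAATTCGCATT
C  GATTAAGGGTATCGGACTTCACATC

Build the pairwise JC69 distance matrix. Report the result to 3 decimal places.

A–B: 9/25 sites differ → p = 0.36, d = −0.75 ln(1 − 0.48) = 0.490445 ≈ 0.490.
A–C: 6/25 sites differ → p = 0.24, d = −0.75 ln(1 − 0.32) = 0.289247 ≈ 0.289.
B–C: 11/25 sites differ → p = 0.44, d = −0.75 ln(1 − 0.586667) = 0.662626 ≈ 0.663.

d(A,B) = 0.490, d(A,C) = 0.289, d(B,C) = 0.663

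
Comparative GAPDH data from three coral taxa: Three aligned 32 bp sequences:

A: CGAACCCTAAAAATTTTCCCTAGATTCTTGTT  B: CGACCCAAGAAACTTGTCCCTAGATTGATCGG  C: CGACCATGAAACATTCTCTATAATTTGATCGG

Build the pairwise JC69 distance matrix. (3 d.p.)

A–B: 11/32 sites differ → p = 0.34375, d = −0.75 ln(1 − 0.458333) = 0.459828 ≈ 0.460.
A–C: 15/32 sites differ → p = 0.46875, d = −0.75 ln(1 − 0.625) = 0.735622 ≈ 0.736.
B–C: 11/32 sites differ → p = 0.34375, d = −0.75 ln(1 − 0.458333) = 0.459828 ≈ 0.460.

d(A,B) = 0.460, d(A,C) = 0.736, d(B,C) = 0.460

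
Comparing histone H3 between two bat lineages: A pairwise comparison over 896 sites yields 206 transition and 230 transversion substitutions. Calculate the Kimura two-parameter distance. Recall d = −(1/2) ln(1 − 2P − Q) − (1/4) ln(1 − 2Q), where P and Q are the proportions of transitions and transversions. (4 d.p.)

P = 206/896 ≈ 0.229911 and Q = 230/896 ≈ 0.256696.
Under the Kimura two-parameter model, d = −½ ln(1 − 2P − Q) − ¼ ln(1 − 2Q).
1 − 2P − Q = 0.283482, giving −½ ln(0.283482) = 0.630303.
1 − 2Q = 0.486608, giving −¼ ln(0.486608) = 0.180074.
d = 0.630303 + 0.180074 = 0.810377.

0.8104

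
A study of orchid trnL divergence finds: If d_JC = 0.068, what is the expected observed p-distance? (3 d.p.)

p = (3/4)(1 − e^(−4d/3)) = 0.75 × (1 − e^(-0.090667)) = 0.75 × (1 − 0.913322) = 0.065009.

0.065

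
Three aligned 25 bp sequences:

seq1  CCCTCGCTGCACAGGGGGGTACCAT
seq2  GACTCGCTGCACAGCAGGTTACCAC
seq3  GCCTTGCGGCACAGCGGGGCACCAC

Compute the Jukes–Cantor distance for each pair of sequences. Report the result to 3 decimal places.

seq1–seq2: 6/25 sites differ → p = 0.24, d = −0.75 ln(1 − 0.32) = 0.289247 ≈ 0.289.
seq1–seq3: 6/25 sites differ → p = 0.24, d = −0.75 ln(1 − 0.32) = 0.289247 ≈ 0.289.
seq2–seq3: 6/25 sites differ → p = 0.24, d = −0.75 ln(1 − 0.32) = 0.289247 ≈ 0.289.

d(seq1,seq2) = 0.289, d(seq1,seq3) = 0.289, d(seq2,seq3) = 0.289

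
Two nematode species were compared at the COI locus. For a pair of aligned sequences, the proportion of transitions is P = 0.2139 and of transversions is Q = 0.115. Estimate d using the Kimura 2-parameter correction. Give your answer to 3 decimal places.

0.457

Under the Kimura two-parameter model, d = −½ ln(1 − 2P − Q) − ¼ ln(1 − 2Q).
1 − 2P − Q = 0.4572, giving −½ ln(0.4572) = 0.391317.
1 − 2Q = 0.77, giving −¼ ln(0.77) = 0.065341.
d = 0.391317 + 0.065341 = 0.456658.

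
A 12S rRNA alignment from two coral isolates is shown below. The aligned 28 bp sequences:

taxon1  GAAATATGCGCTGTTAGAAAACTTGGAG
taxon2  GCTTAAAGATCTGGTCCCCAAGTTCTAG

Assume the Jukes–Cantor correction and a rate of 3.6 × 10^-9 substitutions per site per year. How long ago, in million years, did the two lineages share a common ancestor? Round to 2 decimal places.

130.50

The sequences differ at 15 of 28 sites, so p = 15/28 ≈ 0.535714.
d = −(3/4) ln(1 − 4p/3) = −0.75 ln(1 − 0.714285) = −0.75 ln(0.285715)
  = −0.75 × (-1.252760) = 0.939570 substitutions/site.
Under a molecular clock d = 2μt, so t = d/(2μ) = 0.939570 / (2 × 3.6 × 10^-9) = 130.50 million years.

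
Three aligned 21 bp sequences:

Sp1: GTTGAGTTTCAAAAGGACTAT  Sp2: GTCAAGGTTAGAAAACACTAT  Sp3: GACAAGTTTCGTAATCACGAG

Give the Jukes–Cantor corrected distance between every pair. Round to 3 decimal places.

d(Sp1,Sp2) = 0.441, d(Sp1,Sp3) = 0.635, d(Sp2,Sp3) = 0.441

Sp1–Sp2: 7/21 sites differ → p ≈ 0.333333, d = −0.75 ln(1 − 0.444444) = 0.440839 ≈ 0.441.
Sp1–Sp3: 9/21 sites differ → p ≈ 0.428571, d = −0.75 ln(1 − 0.571428) = 0.635472 ≈ 0.635.
Sp2–Sp3: 7/21 sites differ → p ≈ 0.333333, d = −0.75 ln(1 − 0.444444) = 0.440839 ≈ 0.441.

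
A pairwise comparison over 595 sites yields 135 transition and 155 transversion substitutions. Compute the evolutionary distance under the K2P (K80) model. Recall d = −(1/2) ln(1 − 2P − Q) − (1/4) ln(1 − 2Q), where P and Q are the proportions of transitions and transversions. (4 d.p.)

0.8104

P = 135/595 ≈ 0.226891 and Q = 155/595 ≈ 0.260504.
Under the Kimura two-parameter model, d = −½ ln(1 − 2P − Q) − ¼ ln(1 − 2Q).
1 − 2P − Q = 0.285714, giving −½ ln(0.285714) = 0.626382.
1 − 2Q = 0.478992, giving −¼ ln(0.478992) = 0.184018.
d = 0.626382 + 0.184018 = 0.810400.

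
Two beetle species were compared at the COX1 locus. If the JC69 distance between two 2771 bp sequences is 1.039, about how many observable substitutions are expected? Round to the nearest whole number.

1558

Invert JC69: p = (3/4)(1 − e^(−4d/3)) = 0.75 × (1 − e^(-1.385333)) = 0.75 × (1 − 0.250240) = 0.562320.
Expected differing sites = pL ≈ 0.562320 × 2771 = 1558.18872 ≈ 1558.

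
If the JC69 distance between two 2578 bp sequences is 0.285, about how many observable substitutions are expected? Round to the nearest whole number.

611

Invert JC69: p = (3/4)(1 − e^(−4d/3)) = 0.75 × (1 − e^(-0.38)) = 0.75 × (1 − 0.683861) = 0.237104.
Expected differing sites = pL ≈ 0.237104 × 2578 = 611.254112 ≈ 611.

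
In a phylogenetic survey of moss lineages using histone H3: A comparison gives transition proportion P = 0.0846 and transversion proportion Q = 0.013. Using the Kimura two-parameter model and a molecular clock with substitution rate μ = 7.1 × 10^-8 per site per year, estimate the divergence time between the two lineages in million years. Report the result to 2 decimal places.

Under the Kimura two-parameter model, d = −½ ln(1 − 2P − Q) − ¼ ln(1 − 2Q).
1 − 2P − Q = 0.8178, giving −½ ln(0.8178) = 0.100569.
1 − 2Q = 0.974, giving −¼ ln(0.974) = 0.006586.
d = 0.100569 + 0.006586 = 0.107155.
Under a molecular clock d = 2μt, so t = d/(2μ) = 0.107155 / (2 × 7.1 × 10^-8) = 0.75 million years.

0.75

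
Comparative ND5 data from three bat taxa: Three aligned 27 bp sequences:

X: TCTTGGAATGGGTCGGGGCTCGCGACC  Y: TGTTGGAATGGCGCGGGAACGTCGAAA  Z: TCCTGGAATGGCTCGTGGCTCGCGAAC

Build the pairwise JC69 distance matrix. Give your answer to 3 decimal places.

X–Y: 10/27 sites differ → p ≈ 0.37037, d = −0.75 ln(1 − 0.493827) = 0.510658 ≈ 0.511.
X–Z: 4/27 sites differ → p ≈ 0.148148, d = −0.75 ln(1 − 0.197531) = 0.165047 ≈ 0.165.
Y–Z: 10/27 sites differ → p ≈ 0.37037, d = −0.75 ln(1 − 0.493827) = 0.510658 ≈ 0.511.

d(X,Y) = 0.511, d(X,Z) = 0.165, d(Y,Z) = 0.511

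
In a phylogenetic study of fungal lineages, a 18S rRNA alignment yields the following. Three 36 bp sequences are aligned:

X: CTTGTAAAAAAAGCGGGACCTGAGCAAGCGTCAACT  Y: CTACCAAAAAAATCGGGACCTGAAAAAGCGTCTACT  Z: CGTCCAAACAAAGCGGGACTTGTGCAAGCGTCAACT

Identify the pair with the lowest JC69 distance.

X and Z

X–Y: 7/36 differ, p = 0.194, d = 0.225.
X–Z: 6/36 differ, p = 0.167, d = 0.188.
Y–Z: 9/36 differ, p = 0.250, d = 0.304.
The smallest distance is between X and Z.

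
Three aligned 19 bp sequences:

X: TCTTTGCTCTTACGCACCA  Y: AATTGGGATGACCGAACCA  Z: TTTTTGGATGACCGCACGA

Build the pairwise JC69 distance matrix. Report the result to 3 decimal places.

d(X,Y) = 0.907, d(X,Z) = 0.618, d(Y,Z) = 0.324

X–Y: 10/19 sites differ → p ≈ 0.526316, d = −0.75 ln(1 − 0.701755) = 0.907380 ≈ 0.907.
X–Z: 8/19 sites differ → p ≈ 0.421053, d = −0.75 ln(1 − 0.561404) = 0.618132 ≈ 0.618.
Y–Z: 5/19 sites differ → p ≈ 0.263158, d = −0.75 ln(1 − 0.350877) = 0.324100 ≈ 0.324.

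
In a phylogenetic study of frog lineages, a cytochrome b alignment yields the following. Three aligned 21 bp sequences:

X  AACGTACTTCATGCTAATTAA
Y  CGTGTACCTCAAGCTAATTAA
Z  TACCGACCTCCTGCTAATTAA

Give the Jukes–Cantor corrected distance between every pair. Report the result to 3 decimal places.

X–Y: 5/21 sites differ → p ≈ 0.238095, d = −0.75 ln(1 − 0.31746) = 0.286451 ≈ 0.286.
X–Z: 5/21 sites differ → p ≈ 0.238095, d = −0.75 ln(1 − 0.31746) = 0.286451 ≈ 0.286.
Y–Z: 7/21 sites differ → p ≈ 0.333333, d = −0.75 ln(1 − 0.444444) = 0.440839 ≈ 0.441.

d(X,Y) = 0.286, d(X,Z) = 0.286, d(Y,Z) = 0.441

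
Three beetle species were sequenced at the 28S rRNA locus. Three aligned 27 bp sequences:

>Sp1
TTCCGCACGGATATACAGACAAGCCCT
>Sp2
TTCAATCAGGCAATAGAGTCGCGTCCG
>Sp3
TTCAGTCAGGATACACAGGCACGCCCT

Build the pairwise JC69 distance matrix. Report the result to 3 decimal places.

Sp1–Sp2: 13/27 sites differ → p ≈ 0.481481, d = −0.75 ln(1 − 0.641975) = 0.770364 ≈ 0.770.
Sp1–Sp3: 7/27 sites differ → p ≈ 0.259259, d = −0.75 ln(1 − 0.345679) = 0.318118 ≈ 0.318.
Sp2–Sp3: 9/27 sites differ → p ≈ 0.333333, d = −0.75 ln(1 − 0.444444) = 0.440839 ≈ 0.441.

d(Sp1,Sp2) = 0.770, d(Sp1,Sp3) = 0.318, d(Sp2,Sp3) = 0.441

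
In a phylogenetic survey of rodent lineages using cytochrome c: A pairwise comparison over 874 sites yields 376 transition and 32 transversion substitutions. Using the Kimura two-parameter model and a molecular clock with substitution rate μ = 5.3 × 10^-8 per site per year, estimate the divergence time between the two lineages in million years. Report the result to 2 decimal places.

P = 376/874 ≈ 0.430206 and Q = 32/874 ≈ 0.036613.
Under the Kimura two-parameter model, d = −½ ln(1 − 2P − Q) − ¼ ln(1 − 2Q).
1 − 2P − Q = 0.102975, giving −½ ln(0.102975) = 1.136635.
1 − 2Q = 0.926774, giving −¼ ln(0.926774) = 0.019011.
d = 1.136635 + 0.019011 = 1.155646.
Under a molecular clock d = 2μt, so t = d/(2μ) = 1.155646 / (2 × 5.3 × 10^-8) = 10.90 million years.

10.90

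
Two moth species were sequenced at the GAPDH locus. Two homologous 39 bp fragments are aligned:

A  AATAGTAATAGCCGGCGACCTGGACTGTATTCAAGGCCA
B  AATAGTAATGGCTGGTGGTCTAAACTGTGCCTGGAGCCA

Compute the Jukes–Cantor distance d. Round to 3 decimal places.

0.488

The sequences differ at 14 of 39 sites, so p = 14/39 ≈ 0.358974.
d = −(3/4) ln(1 − 4p/3) = −0.75 ln(1 − 0.478632) = −0.75 ln(0.521368)
  = −0.75 × (-0.651299) = 0.488474 substitutions/site.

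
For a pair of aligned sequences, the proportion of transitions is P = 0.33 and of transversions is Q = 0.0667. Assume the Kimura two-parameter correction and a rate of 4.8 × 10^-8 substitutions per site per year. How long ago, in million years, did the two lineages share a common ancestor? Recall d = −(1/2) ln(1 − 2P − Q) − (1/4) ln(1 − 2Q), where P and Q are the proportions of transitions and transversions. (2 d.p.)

7.13

Under the Kimura two-parameter model, d = −½ ln(1 − 2P − Q) − ¼ ln(1 − 2Q).
1 − 2P − Q = 0.2733, giving −½ ln(0.2733) = 0.648593.
1 − 2Q = 0.8666, giving −¼ ln(0.8666) = 0.035794.
d = 0.648593 + 0.035794 = 0.684387.
Under a molecular clock d = 2μt, so t = d/(2μ) = 0.684387 / (2 × 4.8 × 10^-8) = 7.13 million years.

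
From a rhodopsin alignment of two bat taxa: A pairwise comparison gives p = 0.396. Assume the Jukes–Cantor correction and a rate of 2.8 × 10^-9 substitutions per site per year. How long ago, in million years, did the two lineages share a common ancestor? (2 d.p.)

100.55

d = −(3/4) ln(1 − 4p/3) = −0.75 ln(1 − 0.528) = −0.75 ln(0.472)
  = −0.75 × (-0.750776) = 0.563082 substitutions/site.
Under a molecular clock d = 2μt, so t = d/(2μ) = 0.563082 / (2 × 2.8 × 10^-9) = 100.55 million years.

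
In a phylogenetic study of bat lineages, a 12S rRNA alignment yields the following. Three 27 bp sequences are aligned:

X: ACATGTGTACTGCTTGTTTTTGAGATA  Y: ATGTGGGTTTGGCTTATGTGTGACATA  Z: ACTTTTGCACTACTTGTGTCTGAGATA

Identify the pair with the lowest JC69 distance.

X and Z

X–Y: 10/27 differ, p = 0.370, d = 0.511.
X–Z: 6/27 differ, p = 0.222, d = 0.264.
Y–Z: 12/27 differ, p = 0.444, d = 0.673.
The smallest distance is between X and Z.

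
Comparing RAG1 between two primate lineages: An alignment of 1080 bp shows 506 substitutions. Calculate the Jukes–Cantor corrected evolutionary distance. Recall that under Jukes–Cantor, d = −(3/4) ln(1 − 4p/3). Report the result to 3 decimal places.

p = 506/1080 ≈ 0.468519.
d = −(3/4) ln(1 − 4p/3) = −0.75 ln(1 − 0.624692) = −0.75 ln(0.375308)
  = −0.75 × (-0.980008) = 0.735006 substitutions/site.

0.735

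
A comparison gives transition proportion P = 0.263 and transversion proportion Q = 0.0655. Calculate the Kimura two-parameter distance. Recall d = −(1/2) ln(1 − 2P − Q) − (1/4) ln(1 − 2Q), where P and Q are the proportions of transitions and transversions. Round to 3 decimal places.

Under the Kimura two-parameter model, d = −½ ln(1 − 2P − Q) − ¼ ln(1 − 2Q).
1 − 2P − Q = 0.4085, giving −½ ln(0.4085) = 0.447632.
1 − 2Q = 0.869, giving −¼ ln(0.869) = 0.035103.
d = 0.447632 + 0.035103 = 0.482735.

0.483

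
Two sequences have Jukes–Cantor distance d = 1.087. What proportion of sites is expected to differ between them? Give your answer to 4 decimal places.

0.5740

p = (3/4)(1 − e^(−4d/3)) = 0.75 × (1 − e^(-1.449333)) = 0.75 × (1 − 0.234727) = 0.573955.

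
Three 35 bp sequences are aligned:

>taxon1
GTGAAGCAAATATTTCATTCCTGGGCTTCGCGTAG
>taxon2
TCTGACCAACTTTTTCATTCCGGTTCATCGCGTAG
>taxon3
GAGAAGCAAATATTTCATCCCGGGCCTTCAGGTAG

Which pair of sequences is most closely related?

taxon1 and taxon3

taxon1–taxon2: 11/35 differ, p = 0.314, d = 0.407.
taxon1–taxon3: 6/35 differ, p = 0.171, d = 0.195.
taxon2–taxon3: 13/35 differ, p = 0.371, d = 0.513.
The smallest distance is between taxon1 and taxon3.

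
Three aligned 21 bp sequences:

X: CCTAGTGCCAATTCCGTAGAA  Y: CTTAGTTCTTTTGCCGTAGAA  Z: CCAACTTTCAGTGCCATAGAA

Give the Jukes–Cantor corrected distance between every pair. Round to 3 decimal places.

X–Y: 6/21 sites differ → p ≈ 0.285714, d = −0.75 ln(1 − 0.380952) = 0.359679 ≈ 0.360.
X–Z: 7/21 sites differ → p ≈ 0.333333, d = −0.75 ln(1 − 0.444444) = 0.440839 ≈ 0.441.
Y–Z: 8/21 sites differ → p ≈ 0.380952, d = −0.75 ln(1 − 0.507936) = 0.531860 ≈ 0.532.

d(X,Y) = 0.360, d(X,Z) = 0.441, d(Y,Z) = 0.532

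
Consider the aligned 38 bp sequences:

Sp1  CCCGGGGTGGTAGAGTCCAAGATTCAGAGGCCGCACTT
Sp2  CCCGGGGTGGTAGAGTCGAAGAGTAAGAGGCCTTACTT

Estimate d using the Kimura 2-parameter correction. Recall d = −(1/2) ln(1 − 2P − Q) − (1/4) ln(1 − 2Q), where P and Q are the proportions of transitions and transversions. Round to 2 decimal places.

0.15

Of 38 sites, 1 differences are transitions and 4 are transversions, so P = 1/38 ≈ 0.026316 and Q = 4/38 ≈ 0.105263.
Under the Kimura two-parameter model, d = −½ ln(1 − 2P − Q) − ¼ ln(1 − 2Q).
1 − 2P − Q = 0.842105, giving −½ ln(0.842105) = 0.085925.
1 − 2Q = 0.789474, giving −¼ ln(0.789474) = 0.059097.
d = 0.085925 + 0.059097 = 0.145022.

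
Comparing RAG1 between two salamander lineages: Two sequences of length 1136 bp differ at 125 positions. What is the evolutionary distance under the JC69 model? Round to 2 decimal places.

0.12

p = 125/1136 ≈ 0.110035.
d = −(3/4) ln(1 − 4p/3) = −0.75 ln(1 − 0.146713) = −0.75 ln(0.853287)
  = −0.75 × (-0.158659) = 0.118994 substitutions/site.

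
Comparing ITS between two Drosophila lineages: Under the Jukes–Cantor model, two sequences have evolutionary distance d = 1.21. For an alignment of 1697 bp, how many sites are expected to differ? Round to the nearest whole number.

Invert JC69: p = (3/4)(1 − e^(−4d/3)) = 0.75 × (1 − e^(-1.613333)) = 0.75 × (1 − 0.199222) = 0.600584.
Expected differing sites = pL ≈ 0.600584 × 1697 = 1019.191048 ≈ 1019.

1019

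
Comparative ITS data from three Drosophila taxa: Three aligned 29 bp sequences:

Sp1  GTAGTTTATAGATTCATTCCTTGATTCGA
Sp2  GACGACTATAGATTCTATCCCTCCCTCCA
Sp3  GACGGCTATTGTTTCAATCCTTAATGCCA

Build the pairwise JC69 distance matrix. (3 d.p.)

Sp1–Sp2: 11/29 sites differ → p ≈ 0.37931, d = −0.75 ln(1 − 0.505747) = 0.528531 ≈ 0.529.
Sp1–Sp3: 10/29 sites differ → p ≈ 0.344828, d = −0.75 ln(1 − 0.459771) = 0.461822 ≈ 0.462.
Sp2–Sp3: 9/29 sites differ → p ≈ 0.310345, d = −0.75 ln(1 − 0.413793) = 0.400562 ≈ 0.401.

d(Sp1,Sp2) = 0.529, d(Sp1,Sp3) = 0.462, d(Sp2,Sp3) = 0.401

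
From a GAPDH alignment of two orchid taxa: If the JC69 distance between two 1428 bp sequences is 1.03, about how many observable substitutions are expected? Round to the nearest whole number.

800

Invert JC69: p = (3/4)(1 − e^(−4d/3)) = 0.75 × (1 − e^(-1.373333)) = 0.75 × (1 − 0.253261) = 0.560054.
Expected differing sites = pL ≈ 0.560054 × 1428 = 799.757112 ≈ 800.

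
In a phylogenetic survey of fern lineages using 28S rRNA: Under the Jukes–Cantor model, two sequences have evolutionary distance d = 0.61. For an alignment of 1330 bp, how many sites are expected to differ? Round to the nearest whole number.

555

Invert JC69: p = (3/4)(1 − e^(−4d/3)) = 0.75 × (1 − e^(-0.813333)) = 0.75 × (1 − 0.443378) = 0.417467.
Expected differing sites = pL ≈ 0.417467 × 1330 = 555.23111 ≈ 555.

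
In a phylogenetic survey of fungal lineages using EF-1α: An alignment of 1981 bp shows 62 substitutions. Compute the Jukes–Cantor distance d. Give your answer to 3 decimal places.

p = 62/1981 ≈ 0.031297.
d = −(3/4) ln(1 − 4p/3) = −0.75 ln(1 − 0.041729) = −0.75 ln(0.958271)
  = −0.75 × (-0.042625) = 0.031969 substitutions/site.

0.032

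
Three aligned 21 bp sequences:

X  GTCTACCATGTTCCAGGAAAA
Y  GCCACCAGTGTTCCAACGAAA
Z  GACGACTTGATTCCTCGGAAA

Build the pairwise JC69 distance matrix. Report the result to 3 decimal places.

d(X,Y) = 0.532, d(X,Z) = 0.635, d(Y,Z) = 0.756

X–Y: 8/21 sites differ → p ≈ 0.380952, d = −0.75 ln(1 − 0.507936) = 0.531860 ≈ 0.532.
X–Z: 9/21 sites differ → p ≈ 0.428571, d = −0.75 ln(1 − 0.571428) = 0.635472 ≈ 0.635.
Y–Z: 10/21 sites differ → p ≈ 0.47619, d = −0.75 ln(1 − 0.63492) = 0.755729 ≈ 0.756.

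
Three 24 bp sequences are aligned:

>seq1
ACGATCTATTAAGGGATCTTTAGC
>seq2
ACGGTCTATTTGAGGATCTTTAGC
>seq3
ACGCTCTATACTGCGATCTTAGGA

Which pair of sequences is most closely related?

seq1 and seq2

seq1–seq2: 4/24 differ, p = 0.167, d = 0.188.
seq1–seq3: 8/24 differ, p = 0.333, d = 0.441.
seq2–seq3: 9/24 differ, p = 0.375, d = 0.520.
The smallest distance is between seq1 and seq2.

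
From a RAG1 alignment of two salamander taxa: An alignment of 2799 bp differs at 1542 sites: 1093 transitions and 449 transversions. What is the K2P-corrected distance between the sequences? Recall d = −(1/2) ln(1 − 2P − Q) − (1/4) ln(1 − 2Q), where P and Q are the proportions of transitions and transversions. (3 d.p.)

P = 1093/2799 ≈ 0.390497 and Q = 449/2799 ≈ 0.160414.
Under the Kimura two-parameter model, d = −½ ln(1 − 2P − Q) − ¼ ln(1 − 2Q).
1 − 2P − Q = 0.058592, giving −½ ln(0.058592) = 1.418579.
1 − 2Q = 0.679172, giving −¼ ln(0.679172) = 0.096720.
d = 1.418579 + 0.096720 = 1.515299.

1.515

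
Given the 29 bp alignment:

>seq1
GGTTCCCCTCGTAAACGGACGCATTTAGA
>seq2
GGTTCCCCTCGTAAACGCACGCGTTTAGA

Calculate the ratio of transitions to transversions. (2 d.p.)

Transitions are A↔G and C↔T; transversions are all other mismatches.
Transitions: 1. Transversions: 1.
R = 1/1 = 1.00.

1.00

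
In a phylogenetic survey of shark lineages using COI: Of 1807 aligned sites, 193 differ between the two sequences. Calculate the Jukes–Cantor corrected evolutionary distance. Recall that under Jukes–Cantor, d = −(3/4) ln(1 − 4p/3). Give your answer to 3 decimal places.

0.115

p = 193/1807 ≈ 0.106807.
d = −(3/4) ln(1 − 4p/3) = −0.75 ln(1 − 0.142409) = −0.75 ln(0.857591)
  = −0.75 × (-0.153628) = 0.115221 substitutions/site.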